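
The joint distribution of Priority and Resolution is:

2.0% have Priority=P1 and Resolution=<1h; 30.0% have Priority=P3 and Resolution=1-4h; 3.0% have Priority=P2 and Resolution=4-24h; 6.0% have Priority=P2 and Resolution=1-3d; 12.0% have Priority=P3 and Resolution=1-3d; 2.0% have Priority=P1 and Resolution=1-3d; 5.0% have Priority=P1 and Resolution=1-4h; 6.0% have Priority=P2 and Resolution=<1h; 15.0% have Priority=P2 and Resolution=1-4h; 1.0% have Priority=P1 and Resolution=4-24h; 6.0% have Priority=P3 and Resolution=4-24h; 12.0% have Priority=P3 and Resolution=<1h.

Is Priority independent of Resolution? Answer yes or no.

yes

Every cell satisfies P(Priority,Resolution) = P(Priority)·P(Resolution). For instance P(Priority=P2) = 0.300, P(Resolution=<1h) = 0.200, and 0.300×0.200 = 0.060 matches the joint entry. So Priority and Resolution are independent.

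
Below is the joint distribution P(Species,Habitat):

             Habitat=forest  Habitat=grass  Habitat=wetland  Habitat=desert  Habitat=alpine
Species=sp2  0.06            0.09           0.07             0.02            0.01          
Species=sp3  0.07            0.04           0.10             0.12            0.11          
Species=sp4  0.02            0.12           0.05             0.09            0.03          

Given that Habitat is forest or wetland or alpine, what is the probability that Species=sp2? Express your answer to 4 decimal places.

0.2692

P(Habitat=forest) = 0.06 + 0.07 + 0.02 = 0.15.
P(Habitat=wetland) = 0.07 + 0.10 + 0.05 = 0.22.
P(Habitat=alpine) = 0.01 + 0.11 + 0.03 = 0.15.
P(Habitat ∈ {forest, wetland, alpine}) = 0.15 + 0.22 + 0.15 = 0.52; P(Species=sp2, Habitat ∈ {forest, wetland, alpine}) = 0.06 + 0.07 + 0.01 = 0.14.
P(Species=sp2 | Habitat ∈ {forest, wetland, alpine}) = 0.14/0.52 = 0.2692.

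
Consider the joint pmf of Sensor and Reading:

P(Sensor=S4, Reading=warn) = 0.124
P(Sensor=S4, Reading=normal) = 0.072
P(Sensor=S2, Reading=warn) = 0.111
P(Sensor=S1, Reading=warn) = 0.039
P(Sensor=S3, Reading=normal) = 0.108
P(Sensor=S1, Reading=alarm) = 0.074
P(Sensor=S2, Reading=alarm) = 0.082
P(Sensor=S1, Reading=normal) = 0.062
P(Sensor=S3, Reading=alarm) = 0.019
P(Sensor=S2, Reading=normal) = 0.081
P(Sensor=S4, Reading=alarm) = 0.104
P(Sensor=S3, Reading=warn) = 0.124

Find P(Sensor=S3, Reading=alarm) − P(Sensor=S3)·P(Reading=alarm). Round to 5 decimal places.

-0.05103

P(Sensor=S3) = 0.108 + 0.124 + 0.019 = 0.251.
P(Reading=alarm) = 0.074 + 0.082 + 0.019 + 0.104 = 0.279.
P(Sensor=S3, Reading=alarm) − P(Sensor=S3)P(Reading=alarm) = 0.019 − 0.251×0.279 = -0.05103.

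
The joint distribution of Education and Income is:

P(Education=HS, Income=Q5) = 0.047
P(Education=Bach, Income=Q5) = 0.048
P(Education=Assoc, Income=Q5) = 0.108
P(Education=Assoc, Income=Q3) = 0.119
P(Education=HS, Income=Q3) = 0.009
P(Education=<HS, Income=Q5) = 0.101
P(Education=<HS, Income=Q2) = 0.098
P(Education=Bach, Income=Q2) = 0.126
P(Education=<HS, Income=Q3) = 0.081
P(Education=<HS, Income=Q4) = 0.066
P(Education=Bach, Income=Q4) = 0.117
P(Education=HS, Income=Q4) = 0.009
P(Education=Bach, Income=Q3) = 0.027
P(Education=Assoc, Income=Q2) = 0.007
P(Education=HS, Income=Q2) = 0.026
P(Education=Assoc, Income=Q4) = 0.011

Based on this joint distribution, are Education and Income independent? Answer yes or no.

P(Education=Assoc) = 0.245 and P(Income=Q3) = 0.236, so their product is 0.05782, but P(Education=Assoc, Income=Q3) = 0.119. Since these differ, Education and Income are not independent.

no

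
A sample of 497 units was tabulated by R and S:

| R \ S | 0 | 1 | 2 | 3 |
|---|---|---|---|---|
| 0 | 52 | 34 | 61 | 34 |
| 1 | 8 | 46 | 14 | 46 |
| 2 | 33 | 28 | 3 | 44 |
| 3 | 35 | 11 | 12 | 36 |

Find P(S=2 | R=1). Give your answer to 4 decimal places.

0.1228

Total with R=1: 8 + 46 + 14 + 46 = 114.
P(S=2 | R=1) = 14/114 = 0.1228.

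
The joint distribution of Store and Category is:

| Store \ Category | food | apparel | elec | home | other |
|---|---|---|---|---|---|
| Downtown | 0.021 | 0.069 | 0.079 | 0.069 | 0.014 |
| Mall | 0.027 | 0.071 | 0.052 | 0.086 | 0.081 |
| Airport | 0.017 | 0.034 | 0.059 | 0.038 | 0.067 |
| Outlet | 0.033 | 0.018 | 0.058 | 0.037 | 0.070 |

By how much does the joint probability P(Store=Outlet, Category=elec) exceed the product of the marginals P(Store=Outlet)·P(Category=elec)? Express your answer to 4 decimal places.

0.0044

P(Store=Outlet) = 0.033 + 0.018 + 0.058 + 0.037 + 0.070 = 0.216.
P(Category=elec) = 0.079 + 0.052 + 0.059 + 0.058 = 0.248.
P(Store=Outlet, Category=elec) − P(Store=Outlet)P(Category=elec) = 0.058 − 0.216×0.248 = 0.0044.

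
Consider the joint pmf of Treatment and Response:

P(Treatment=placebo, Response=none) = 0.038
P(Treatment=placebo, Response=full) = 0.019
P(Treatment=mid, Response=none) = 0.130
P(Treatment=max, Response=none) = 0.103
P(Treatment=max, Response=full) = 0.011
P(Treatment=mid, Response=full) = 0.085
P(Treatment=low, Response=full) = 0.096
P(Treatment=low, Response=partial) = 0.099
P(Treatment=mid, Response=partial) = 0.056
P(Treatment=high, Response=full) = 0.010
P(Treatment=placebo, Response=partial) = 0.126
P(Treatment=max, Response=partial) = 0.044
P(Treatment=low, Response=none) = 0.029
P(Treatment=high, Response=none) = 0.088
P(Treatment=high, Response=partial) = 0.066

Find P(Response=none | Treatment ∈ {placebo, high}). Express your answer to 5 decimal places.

0.36311

P(Treatment=placebo) = 0.038 + 0.126 + 0.019 = 0.183.
P(Treatment=high) = 0.088 + 0.066 + 0.010 = 0.164.
P(Treatment ∈ {placebo, high}) = 0.183 + 0.164 = 0.347; P(Response=none, Treatment ∈ {placebo, high}) = 0.038 + 0.088 = 0.126.
P(Response=none | Treatment ∈ {placebo, high}) = 0.126/0.347 = 0.36311.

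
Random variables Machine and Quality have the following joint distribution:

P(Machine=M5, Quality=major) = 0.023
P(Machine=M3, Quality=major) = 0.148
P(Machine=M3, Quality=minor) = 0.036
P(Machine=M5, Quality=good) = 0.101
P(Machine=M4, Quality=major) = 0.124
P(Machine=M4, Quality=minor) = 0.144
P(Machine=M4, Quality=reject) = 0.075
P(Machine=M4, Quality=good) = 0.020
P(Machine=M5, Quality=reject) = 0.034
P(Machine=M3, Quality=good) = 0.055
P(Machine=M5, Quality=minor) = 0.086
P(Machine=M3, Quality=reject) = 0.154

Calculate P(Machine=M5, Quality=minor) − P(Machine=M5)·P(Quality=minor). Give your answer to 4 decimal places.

P(Machine=M5) = 0.101 + 0.086 + 0.023 + 0.034 = 0.244.
P(Quality=minor) = 0.036 + 0.144 + 0.086 = 0.266.
P(Machine=M5, Quality=minor) − P(Machine=M5)P(Quality=minor) = 0.086 − 0.244×0.266 = 0.0211.

0.0211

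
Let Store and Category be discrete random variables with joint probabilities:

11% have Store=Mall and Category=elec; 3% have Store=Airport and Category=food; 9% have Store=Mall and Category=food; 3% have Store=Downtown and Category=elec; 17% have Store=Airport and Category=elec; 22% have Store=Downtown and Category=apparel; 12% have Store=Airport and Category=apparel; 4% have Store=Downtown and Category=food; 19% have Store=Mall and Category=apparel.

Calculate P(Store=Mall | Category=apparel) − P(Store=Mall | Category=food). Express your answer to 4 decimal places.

P(Category=apparel) = 0.22 + 0.19 + 0.12 = 0.53; P(Store=Mall | Category=apparel) = 0.19/0.53 = 0.35849.
P(Category=food) = 0.04 + 0.09 + 0.03 = 0.16; P(Store=Mall | Category=food) = 0.09/0.16 = 0.56250.
Difference = -0.2040.

-0.2040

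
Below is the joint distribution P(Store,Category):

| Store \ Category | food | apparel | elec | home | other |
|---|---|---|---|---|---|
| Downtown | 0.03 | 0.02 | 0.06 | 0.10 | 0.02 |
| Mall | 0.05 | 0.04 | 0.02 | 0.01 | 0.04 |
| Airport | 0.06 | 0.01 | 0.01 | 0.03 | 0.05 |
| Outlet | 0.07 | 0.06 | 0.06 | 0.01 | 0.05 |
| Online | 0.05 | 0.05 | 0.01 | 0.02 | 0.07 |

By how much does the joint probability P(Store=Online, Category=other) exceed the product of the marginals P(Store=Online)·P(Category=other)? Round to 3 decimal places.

P(Store=Online) = 0.05 + 0.05 + 0.01 + 0.02 + 0.07 = 0.20.
P(Category=other) = 0.02 + 0.04 + 0.05 + 0.05 + 0.07 = 0.23.
P(Store=Online, Category=other) − P(Store=Online)P(Category=other) = 0.07 − 0.20×0.23 = 0.024.

0.024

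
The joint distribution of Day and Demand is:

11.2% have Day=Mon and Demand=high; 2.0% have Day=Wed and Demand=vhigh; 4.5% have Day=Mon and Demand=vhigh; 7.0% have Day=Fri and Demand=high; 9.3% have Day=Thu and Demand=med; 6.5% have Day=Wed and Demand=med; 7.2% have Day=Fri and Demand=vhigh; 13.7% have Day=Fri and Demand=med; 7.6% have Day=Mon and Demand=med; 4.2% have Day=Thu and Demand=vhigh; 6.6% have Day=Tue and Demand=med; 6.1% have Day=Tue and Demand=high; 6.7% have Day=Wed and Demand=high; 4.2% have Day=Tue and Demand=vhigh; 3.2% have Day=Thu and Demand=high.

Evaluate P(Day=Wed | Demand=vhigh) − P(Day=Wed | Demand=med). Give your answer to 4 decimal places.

P(Demand=vhigh) = 0.045 + 0.042 + 0.020 + 0.042 + 0.072 = 0.221; P(Day=Wed | Demand=vhigh) = 0.020/0.221 = 0.09050.
P(Demand=med) = 0.076 + 0.066 + 0.065 + 0.093 + 0.137 = 0.437; P(Day=Wed | Demand=med) = 0.065/0.437 = 0.14874.
Difference = -0.0582.

-0.0582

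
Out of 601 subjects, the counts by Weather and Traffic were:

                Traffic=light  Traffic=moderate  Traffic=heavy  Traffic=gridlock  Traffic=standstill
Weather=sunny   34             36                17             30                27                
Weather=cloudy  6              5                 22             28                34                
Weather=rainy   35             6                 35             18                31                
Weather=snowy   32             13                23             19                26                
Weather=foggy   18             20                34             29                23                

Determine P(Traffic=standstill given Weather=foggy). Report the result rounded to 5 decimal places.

0.18548

Total with Weather=foggy: 18 + 20 + 34 + 29 + 23 = 124.
P(Traffic=standstill | Weather=foggy) = 23/124 = 0.18548.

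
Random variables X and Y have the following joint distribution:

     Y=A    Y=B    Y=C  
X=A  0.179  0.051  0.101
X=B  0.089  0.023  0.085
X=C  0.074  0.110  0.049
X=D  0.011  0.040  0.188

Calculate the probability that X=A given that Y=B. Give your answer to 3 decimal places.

0.228

P(Y=B) = 0.051 + 0.023 + 0.110 + 0.040 = 0.224.
P(X=A | Y=B) = 0.051/0.224 = 0.228.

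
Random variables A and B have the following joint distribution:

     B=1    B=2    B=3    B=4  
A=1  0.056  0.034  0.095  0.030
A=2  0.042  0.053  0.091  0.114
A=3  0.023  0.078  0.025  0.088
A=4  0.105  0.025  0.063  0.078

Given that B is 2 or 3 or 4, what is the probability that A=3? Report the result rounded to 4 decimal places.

0.2468

P(B=2) = 0.034 + 0.053 + 0.078 + 0.025 = 0.190.
P(B=3) = 0.095 + 0.091 + 0.025 + 0.063 = 0.274.
P(B=4) = 0.030 + 0.114 + 0.088 + 0.078 = 0.310.
P(B ∈ {2, 3, 4}) = 0.190 + 0.274 + 0.310 = 0.774; P(A=3, B ∈ {2, 3, 4}) = 0.078 + 0.025 + 0.088 = 0.191.
P(A=3 | B ∈ {2, 3, 4}) = 0.191/0.774 = 0.2468.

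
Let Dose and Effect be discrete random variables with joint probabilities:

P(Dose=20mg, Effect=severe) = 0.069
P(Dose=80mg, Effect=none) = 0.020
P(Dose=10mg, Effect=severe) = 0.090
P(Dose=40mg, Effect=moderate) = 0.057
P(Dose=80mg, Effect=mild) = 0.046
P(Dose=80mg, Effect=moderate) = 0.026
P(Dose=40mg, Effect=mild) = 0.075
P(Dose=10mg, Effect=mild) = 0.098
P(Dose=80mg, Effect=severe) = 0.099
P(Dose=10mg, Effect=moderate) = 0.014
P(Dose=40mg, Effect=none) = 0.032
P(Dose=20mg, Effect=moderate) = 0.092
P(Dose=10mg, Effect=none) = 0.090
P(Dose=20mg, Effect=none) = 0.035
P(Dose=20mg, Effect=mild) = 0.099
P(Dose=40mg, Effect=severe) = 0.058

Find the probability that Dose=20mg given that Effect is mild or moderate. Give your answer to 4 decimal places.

0.3767

P(Effect=mild) = 0.098 + 0.099 + 0.075 + 0.046 = 0.318.
P(Effect=moderate) = 0.014 + 0.092 + 0.057 + 0.026 = 0.189.
P(Effect ∈ {mild, moderate}) = 0.318 + 0.189 = 0.507; P(Dose=20mg, Effect ∈ {mild, moderate}) = 0.099 + 0.092 = 0.191.
P(Dose=20mg | Effect ∈ {mild, moderate}) = 0.191/0.507 = 0.3767.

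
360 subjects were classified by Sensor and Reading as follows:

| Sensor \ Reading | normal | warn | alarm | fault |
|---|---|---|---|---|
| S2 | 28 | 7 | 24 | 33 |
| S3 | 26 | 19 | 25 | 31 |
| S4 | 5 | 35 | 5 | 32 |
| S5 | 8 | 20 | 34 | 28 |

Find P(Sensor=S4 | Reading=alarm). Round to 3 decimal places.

0.057

Total with Reading=alarm: 24 + 25 + 5 + 34 = 88.
P(Sensor=S4 | Reading=alarm) = 5/88 = 0.057.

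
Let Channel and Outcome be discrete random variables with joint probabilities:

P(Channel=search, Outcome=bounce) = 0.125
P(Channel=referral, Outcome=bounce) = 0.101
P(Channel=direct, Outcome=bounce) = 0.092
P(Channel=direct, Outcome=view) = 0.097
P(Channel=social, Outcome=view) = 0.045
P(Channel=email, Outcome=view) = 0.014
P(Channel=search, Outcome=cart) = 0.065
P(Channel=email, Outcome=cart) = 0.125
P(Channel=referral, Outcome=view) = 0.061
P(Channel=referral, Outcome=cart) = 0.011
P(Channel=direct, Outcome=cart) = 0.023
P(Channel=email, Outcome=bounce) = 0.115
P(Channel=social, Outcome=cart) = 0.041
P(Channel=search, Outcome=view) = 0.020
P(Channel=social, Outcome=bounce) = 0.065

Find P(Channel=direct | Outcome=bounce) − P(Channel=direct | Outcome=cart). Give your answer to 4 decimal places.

P(Outcome=bounce) = 0.115 + 0.125 + 0.065 + 0.092 + 0.101 = 0.498; P(Channel=direct | Outcome=bounce) = 0.092/0.498 = 0.18474.
P(Outcome=cart) = 0.125 + 0.065 + 0.041 + 0.023 + 0.011 = 0.265; P(Channel=direct | Outcome=cart) = 0.023/0.265 = 0.08679.
Difference = 0.0979.

0.0979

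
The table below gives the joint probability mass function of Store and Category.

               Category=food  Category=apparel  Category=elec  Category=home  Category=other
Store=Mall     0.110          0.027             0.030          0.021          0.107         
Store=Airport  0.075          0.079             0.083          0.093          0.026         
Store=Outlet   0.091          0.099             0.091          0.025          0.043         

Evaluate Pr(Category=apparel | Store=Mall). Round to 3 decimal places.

P(Store=Mall) = 0.110 + 0.027 + 0.030 + 0.021 + 0.107 = 0.295.
P(Category=apparel | Store=Mall) = 0.027/0.295 = 0.092.

0.092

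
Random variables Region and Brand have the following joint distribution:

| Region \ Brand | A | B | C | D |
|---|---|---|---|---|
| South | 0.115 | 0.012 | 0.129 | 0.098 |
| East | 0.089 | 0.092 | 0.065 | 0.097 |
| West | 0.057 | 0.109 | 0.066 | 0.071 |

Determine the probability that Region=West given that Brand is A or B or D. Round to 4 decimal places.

0.3203

P(Brand=A) = 0.115 + 0.089 + 0.057 = 0.261.
P(Brand=B) = 0.012 + 0.092 + 0.109 = 0.213.
P(Brand=D) = 0.098 + 0.097 + 0.071 = 0.266.
P(Brand ∈ {A, B, D}) = 0.261 + 0.213 + 0.266 = 0.740; P(Region=West, Brand ∈ {A, B, D}) = 0.057 + 0.109 + 0.071 = 0.237.
P(Region=West | Brand ∈ {A, B, D}) = 0.237/0.740 = 0.3203.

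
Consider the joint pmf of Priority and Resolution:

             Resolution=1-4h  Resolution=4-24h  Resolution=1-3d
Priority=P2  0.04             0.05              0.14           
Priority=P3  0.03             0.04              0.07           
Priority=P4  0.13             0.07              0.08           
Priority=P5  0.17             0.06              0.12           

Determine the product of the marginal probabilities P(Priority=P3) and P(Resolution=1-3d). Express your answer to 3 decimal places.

P(Priority=P3) = 0.03 + 0.04 + 0.07 = 0.14.
P(Resolution=1-3d) = 0.14 + 0.07 + 0.08 + 0.12 = 0.41.
Product: 0.14 × 0.41 = 0.057.

0.057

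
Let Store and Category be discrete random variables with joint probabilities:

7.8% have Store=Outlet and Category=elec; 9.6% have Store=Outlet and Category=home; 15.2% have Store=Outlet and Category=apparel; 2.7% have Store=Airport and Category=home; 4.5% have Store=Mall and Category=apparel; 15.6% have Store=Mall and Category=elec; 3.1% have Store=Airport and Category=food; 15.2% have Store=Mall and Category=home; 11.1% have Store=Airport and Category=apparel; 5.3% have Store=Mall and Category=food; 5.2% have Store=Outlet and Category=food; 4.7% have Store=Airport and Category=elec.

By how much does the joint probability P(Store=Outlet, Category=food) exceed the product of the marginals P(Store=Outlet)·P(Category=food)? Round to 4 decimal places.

0.0006

P(Store=Outlet) = 0.052 + 0.152 + 0.078 + 0.096 = 0.378.
P(Category=food) = 0.053 + 0.031 + 0.052 = 0.136.
P(Store=Outlet, Category=food) − P(Store=Outlet)P(Category=food) = 0.052 − 0.378×0.136 = 0.0006.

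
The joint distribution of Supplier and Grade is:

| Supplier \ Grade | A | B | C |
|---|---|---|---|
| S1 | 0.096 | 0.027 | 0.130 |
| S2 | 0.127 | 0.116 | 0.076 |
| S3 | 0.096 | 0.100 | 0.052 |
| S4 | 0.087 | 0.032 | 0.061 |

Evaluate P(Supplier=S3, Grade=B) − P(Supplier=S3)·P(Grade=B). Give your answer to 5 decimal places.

0.03180

P(Supplier=S3) = 0.096 + 0.100 + 0.052 = 0.248.
P(Grade=B) = 0.027 + 0.116 + 0.100 + 0.032 = 0.275.
P(Supplier=S3, Grade=B) − P(Supplier=S3)P(Grade=B) = 0.100 − 0.248×0.275 = 0.03180.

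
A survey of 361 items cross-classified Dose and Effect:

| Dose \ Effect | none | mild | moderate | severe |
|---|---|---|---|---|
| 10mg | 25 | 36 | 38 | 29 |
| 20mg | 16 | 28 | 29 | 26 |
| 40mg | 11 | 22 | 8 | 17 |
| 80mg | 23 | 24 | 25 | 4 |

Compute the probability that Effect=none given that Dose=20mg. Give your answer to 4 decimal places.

0.1616

Total with Dose=20mg: 16 + 28 + 29 + 26 = 99.
P(Effect=none | Dose=20mg) = 16/99 = 0.1616.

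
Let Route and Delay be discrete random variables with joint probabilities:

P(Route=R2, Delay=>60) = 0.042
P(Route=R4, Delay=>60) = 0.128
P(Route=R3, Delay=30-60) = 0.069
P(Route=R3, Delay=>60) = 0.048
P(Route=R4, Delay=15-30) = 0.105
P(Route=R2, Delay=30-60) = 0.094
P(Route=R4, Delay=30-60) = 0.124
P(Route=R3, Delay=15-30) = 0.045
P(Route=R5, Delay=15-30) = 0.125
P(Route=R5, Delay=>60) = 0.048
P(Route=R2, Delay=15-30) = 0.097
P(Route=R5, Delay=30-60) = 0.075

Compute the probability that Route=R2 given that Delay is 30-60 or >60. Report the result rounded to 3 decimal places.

0.217

P(Delay=30-60) = 0.094 + 0.069 + 0.124 + 0.075 = 0.362.
P(Delay=>60) = 0.042 + 0.048 + 0.128 + 0.048 = 0.266.
P(Delay ∈ {30-60, >60}) = 0.362 + 0.266 = 0.628; P(Route=R2, Delay ∈ {30-60, >60}) = 0.094 + 0.042 = 0.136.
P(Route=R2 | Delay ∈ {30-60, >60}) = 0.136/0.628 = 0.217.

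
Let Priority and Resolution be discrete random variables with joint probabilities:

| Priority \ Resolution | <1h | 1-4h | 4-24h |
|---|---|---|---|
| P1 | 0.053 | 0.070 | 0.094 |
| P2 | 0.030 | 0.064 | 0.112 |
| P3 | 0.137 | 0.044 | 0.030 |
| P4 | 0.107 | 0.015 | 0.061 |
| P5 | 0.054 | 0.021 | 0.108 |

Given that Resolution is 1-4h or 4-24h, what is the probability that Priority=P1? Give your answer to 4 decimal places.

P(Resolution=1-4h) = 0.070 + 0.064 + 0.044 + 0.015 + 0.021 = 0.214.
P(Resolution=4-24h) = 0.094 + 0.112 + 0.030 + 0.061 + 0.108 = 0.405.
P(Resolution ∈ {1-4h, 4-24h}) = 0.214 + 0.405 = 0.619; P(Priority=P1, Resolution ∈ {1-4h, 4-24h}) = 0.070 + 0.094 = 0.164.
P(Priority=P1 | Resolution ∈ {1-4h, 4-24h}) = 0.164/0.619 = 0.2649.

0.2649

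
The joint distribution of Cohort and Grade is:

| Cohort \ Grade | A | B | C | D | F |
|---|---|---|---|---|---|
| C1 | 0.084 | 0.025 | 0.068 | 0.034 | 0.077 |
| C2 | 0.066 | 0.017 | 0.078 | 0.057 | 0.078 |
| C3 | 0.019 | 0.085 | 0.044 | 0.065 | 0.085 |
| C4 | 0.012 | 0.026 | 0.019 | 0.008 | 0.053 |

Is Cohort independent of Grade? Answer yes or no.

P(Cohort=C3) = 0.298 and P(Grade=B) = 0.153, so their product is 0.04559, but P(Cohort=C3, Grade=B) = 0.085. Since these differ, Cohort and Grade are not independent.

no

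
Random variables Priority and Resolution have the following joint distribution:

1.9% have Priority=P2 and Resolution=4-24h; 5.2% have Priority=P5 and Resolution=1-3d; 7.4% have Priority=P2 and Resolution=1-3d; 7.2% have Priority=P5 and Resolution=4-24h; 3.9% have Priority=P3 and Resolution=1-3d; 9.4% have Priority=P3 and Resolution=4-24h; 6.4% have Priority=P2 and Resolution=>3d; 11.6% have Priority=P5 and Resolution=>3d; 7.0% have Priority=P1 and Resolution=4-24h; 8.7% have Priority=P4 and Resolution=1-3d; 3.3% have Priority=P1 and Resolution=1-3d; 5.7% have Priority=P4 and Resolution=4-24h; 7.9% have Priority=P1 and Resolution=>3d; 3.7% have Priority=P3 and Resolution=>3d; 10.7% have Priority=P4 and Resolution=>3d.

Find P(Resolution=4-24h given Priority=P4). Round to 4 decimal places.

P(Priority=P4) = 0.057 + 0.087 + 0.107 = 0.251.
P(Resolution=4-24h | Priority=P4) = 0.057/0.251 = 0.2271.

0.2271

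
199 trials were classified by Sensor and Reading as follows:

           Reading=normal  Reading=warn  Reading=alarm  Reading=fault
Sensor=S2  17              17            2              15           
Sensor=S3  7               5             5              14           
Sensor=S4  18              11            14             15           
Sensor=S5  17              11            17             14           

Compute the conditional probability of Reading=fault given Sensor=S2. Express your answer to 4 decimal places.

Total with Sensor=S2: 17 + 17 + 2 + 15 = 51.
P(Reading=fault | Sensor=S2) = 15/51 = 0.2941.

0.2941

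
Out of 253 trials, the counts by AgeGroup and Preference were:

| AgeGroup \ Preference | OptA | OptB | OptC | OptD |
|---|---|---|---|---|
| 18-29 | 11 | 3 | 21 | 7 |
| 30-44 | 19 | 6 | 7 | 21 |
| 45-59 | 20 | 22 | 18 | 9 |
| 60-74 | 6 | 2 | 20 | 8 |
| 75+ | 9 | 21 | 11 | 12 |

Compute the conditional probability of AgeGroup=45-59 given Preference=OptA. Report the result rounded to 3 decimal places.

Total with Preference=OptA: 11 + 19 + 20 + 6 + 9 = 65.
P(AgeGroup=45-59 | Preference=OptA) = 20/65 = 0.308.

0.308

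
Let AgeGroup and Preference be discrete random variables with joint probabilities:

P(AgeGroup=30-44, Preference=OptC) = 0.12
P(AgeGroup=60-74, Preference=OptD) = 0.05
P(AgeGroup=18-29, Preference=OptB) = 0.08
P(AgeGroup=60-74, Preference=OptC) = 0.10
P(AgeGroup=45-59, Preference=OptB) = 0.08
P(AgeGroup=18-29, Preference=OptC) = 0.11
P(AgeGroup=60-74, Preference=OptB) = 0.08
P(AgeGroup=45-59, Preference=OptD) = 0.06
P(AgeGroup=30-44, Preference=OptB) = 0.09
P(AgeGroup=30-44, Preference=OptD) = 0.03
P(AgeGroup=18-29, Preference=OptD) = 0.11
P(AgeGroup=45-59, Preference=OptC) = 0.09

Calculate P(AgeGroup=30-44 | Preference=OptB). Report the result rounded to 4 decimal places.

0.2727

P(Preference=OptB) = 0.08 + 0.09 + 0.08 + 0.08 = 0.33.
P(AgeGroup=30-44 | Preference=OptB) = 0.09/0.33 = 0.2727.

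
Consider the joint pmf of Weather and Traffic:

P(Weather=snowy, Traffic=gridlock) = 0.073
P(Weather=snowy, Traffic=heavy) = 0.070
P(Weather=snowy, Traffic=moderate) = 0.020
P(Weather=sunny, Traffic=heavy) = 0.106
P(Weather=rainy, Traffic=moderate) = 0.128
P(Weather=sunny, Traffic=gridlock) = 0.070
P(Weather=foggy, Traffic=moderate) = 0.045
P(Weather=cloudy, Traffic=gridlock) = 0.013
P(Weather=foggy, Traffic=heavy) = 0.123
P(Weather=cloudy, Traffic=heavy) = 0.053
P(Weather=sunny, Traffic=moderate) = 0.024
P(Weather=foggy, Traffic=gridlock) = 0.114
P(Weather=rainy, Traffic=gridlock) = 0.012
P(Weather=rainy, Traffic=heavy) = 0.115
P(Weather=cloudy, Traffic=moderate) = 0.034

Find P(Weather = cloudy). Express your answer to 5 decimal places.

0.10000

P(Weather=cloudy) = 0.034 + 0.053 + 0.013 = 0.100.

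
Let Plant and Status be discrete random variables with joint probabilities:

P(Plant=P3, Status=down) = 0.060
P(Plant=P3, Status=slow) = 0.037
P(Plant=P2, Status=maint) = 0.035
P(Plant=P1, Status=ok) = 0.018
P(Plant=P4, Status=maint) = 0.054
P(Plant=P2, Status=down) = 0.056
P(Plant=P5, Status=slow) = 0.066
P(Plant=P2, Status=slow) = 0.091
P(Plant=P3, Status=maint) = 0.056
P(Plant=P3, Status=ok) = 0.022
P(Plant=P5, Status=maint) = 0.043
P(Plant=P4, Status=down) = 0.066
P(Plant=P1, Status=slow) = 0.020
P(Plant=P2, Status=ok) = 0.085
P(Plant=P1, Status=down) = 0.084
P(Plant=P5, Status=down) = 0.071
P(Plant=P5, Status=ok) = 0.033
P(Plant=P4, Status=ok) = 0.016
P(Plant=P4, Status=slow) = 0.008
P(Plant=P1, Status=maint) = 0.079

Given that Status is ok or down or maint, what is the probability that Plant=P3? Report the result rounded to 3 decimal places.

0.177

P(Status=ok) = 0.018 + 0.085 + 0.022 + 0.016 + 0.033 = 0.174.
P(Status=down) = 0.084 + 0.056 + 0.060 + 0.066 + 0.071 = 0.337.
P(Status=maint) = 0.079 + 0.035 + 0.056 + 0.054 + 0.043 = 0.267.
P(Status ∈ {ok, down, maint}) = 0.174 + 0.337 + 0.267 = 0.778; P(Plant=P3, Status ∈ {ok, down, maint}) = 0.022 + 0.060 + 0.056 = 0.138.
P(Plant=P3 | Status ∈ {ok, down, maint}) = 0.138/0.778 = 0.177.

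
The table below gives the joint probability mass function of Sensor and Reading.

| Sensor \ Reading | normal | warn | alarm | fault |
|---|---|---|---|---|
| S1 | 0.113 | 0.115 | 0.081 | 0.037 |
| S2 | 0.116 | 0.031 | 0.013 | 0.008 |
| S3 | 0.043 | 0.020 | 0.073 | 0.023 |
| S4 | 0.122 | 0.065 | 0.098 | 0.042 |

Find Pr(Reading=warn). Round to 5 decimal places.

P(Reading=warn) = 0.115 + 0.031 + 0.020 + 0.065 = 0.231.

0.23100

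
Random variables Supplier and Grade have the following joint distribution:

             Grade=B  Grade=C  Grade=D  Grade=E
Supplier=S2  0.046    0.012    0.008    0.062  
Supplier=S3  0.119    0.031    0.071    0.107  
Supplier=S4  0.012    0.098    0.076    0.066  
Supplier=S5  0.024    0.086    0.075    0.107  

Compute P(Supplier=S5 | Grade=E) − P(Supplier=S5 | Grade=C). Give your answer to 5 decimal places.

P(Grade=E) = 0.062 + 0.107 + 0.066 + 0.107 = 0.342; P(Supplier=S5 | Grade=E) = 0.107/0.342 = 0.312865.
P(Grade=C) = 0.012 + 0.031 + 0.098 + 0.086 = 0.227; P(Supplier=S5 | Grade=C) = 0.086/0.227 = 0.378855.
Difference = -0.06599.

-0.06599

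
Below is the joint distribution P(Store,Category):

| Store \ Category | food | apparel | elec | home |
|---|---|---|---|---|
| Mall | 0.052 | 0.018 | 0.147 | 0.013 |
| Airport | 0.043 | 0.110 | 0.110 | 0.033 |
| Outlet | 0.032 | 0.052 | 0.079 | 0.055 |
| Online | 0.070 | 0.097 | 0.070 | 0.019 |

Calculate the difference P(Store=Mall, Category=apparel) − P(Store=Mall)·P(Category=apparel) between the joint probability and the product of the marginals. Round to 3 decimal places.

P(Store=Mall) = 0.052 + 0.018 + 0.147 + 0.013 = 0.230.
P(Category=apparel) = 0.018 + 0.110 + 0.052 + 0.097 = 0.277.
P(Store=Mall, Category=apparel) − P(Store=Mall)P(Category=apparel) = 0.018 − 0.230×0.277 = -0.046.

-0.046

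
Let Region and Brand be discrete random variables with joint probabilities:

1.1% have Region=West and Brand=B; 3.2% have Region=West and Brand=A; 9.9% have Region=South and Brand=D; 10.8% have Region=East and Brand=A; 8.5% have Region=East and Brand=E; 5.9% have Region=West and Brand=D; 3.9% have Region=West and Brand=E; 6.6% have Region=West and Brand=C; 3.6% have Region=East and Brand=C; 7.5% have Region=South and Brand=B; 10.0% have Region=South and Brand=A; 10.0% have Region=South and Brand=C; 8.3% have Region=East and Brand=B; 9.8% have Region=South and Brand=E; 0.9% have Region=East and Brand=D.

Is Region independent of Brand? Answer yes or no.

P(Region=East) = 0.321 and P(Brand=D) = 0.167, so their product is 0.05361, but P(Region=East, Brand=D) = 0.009. Since these differ, Region and Brand are not independent.

no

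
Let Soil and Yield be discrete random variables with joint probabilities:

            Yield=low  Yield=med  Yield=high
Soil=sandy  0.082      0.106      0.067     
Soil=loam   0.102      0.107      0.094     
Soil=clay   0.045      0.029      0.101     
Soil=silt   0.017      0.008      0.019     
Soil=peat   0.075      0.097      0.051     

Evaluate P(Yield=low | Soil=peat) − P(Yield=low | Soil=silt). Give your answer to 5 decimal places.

P(Soil=peat) = 0.075 + 0.097 + 0.051 = 0.223; P(Yield=low | Soil=peat) = 0.075/0.223 = 0.336323.
P(Soil=silt) = 0.017 + 0.008 + 0.019 = 0.044; P(Yield=low | Soil=silt) = 0.017/0.044 = 0.386364.
Difference = -0.05004.

-0.05004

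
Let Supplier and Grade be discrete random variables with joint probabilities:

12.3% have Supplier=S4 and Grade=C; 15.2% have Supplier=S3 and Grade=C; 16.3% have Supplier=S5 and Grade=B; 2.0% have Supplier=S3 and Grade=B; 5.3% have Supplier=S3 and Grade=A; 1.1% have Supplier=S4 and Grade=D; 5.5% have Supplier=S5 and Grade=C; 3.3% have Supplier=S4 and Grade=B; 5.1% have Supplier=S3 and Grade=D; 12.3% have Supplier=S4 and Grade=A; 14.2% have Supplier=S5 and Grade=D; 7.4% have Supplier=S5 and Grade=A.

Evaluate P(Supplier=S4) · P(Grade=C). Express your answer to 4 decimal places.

P(Supplier=S4) = 0.123 + 0.033 + 0.123 + 0.011 = 0.290.
P(Grade=C) = 0.152 + 0.123 + 0.055 = 0.330.
Product: 0.290 × 0.330 = 0.0957.

0.0957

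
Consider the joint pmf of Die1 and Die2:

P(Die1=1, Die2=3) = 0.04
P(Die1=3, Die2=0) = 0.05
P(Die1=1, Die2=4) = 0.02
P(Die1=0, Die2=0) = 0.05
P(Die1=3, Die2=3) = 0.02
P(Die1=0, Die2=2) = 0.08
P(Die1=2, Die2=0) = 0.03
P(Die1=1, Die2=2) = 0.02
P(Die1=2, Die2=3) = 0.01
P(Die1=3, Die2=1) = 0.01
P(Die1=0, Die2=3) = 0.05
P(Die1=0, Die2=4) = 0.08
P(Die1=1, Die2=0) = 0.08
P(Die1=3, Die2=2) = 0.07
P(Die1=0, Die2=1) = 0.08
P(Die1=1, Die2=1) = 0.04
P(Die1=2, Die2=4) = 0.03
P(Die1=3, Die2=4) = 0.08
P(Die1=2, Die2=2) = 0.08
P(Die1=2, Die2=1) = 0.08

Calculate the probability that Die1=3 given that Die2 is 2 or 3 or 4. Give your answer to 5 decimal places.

P(Die2=2) = 0.08 + 0.02 + 0.08 + 0.07 = 0.25.
P(Die2=3) = 0.05 + 0.04 + 0.01 + 0.02 = 0.12.
P(Die2=4) = 0.08 + 0.02 + 0.03 + 0.08 = 0.21.
P(Die2 ∈ {2, 3, 4}) = 0.25 + 0.12 + 0.21 = 0.58; P(Die1=3, Die2 ∈ {2, 3, 4}) = 0.07 + 0.02 + 0.08 = 0.17.
P(Die1=3 | Die2 ∈ {2, 3, 4}) = 0.17/0.58 = 0.29310.

0.29310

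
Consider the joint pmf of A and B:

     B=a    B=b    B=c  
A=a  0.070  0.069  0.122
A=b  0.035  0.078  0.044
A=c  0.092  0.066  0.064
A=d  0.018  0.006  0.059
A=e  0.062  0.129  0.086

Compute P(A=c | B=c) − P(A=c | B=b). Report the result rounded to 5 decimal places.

-0.01899

P(B=c) = 0.122 + 0.044 + 0.064 + 0.059 + 0.086 = 0.375; P(A=c | B=c) = 0.064/0.375 = 0.170667.
P(B=b) = 0.069 + 0.078 + 0.066 + 0.006 + 0.129 = 0.348; P(A=c | B=b) = 0.066/0.348 = 0.189655.
Difference = -0.01899.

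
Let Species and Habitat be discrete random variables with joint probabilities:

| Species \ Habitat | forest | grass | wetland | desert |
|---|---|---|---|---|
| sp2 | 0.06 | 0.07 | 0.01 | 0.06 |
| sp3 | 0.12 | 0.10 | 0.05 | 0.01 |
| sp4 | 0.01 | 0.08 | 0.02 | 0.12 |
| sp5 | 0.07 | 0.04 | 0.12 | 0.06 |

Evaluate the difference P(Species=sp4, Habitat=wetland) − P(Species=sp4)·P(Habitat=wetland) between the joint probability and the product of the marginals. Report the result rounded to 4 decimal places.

-0.0260

P(Species=sp4) = 0.01 + 0.08 + 0.02 + 0.12 = 0.23.
P(Habitat=wetland) = 0.01 + 0.05 + 0.02 + 0.12 = 0.20.
P(Species=sp4, Habitat=wetland) − P(Species=sp4)P(Habitat=wetland) = 0.02 − 0.23×0.20 = -0.0260.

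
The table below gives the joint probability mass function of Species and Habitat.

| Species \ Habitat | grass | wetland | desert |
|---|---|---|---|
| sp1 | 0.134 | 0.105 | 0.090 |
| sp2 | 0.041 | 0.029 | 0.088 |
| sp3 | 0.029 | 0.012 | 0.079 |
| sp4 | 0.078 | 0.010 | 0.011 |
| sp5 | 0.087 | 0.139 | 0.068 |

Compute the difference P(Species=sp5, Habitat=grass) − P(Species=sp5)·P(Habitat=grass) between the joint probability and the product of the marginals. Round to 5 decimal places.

-0.02149

P(Species=sp5) = 0.087 + 0.139 + 0.068 = 0.294.
P(Habitat=grass) = 0.134 + 0.041 + 0.029 + 0.078 + 0.087 = 0.369.
P(Species=sp5, Habitat=grass) − P(Species=sp5)P(Habitat=grass) = 0.087 − 0.294×0.369 = -0.02149.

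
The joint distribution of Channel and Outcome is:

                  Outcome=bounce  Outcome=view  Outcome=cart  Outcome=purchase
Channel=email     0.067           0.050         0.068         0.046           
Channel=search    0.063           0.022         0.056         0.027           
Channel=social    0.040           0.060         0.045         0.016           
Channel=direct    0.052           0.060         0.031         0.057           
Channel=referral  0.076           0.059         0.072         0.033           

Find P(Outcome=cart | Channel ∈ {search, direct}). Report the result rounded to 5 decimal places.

0.23641

P(Channel=search) = 0.063 + 0.022 + 0.056 + 0.027 = 0.168.
P(Channel=direct) = 0.052 + 0.060 + 0.031 + 0.057 = 0.200.
P(Channel ∈ {search, direct}) = 0.168 + 0.200 = 0.368; P(Outcome=cart, Channel ∈ {search, direct}) = 0.056 + 0.031 = 0.087.
P(Outcome=cart | Channel ∈ {search, direct}) = 0.087/0.368 = 0.23641.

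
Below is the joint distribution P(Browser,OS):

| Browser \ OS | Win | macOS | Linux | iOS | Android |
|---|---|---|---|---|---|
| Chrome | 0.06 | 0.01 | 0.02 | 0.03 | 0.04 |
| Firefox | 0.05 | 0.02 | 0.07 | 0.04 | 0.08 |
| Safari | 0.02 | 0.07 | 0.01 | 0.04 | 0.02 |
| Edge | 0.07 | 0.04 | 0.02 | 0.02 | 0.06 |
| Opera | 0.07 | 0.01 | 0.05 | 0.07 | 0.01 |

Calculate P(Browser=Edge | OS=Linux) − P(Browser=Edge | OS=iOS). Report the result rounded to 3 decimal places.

P(OS=Linux) = 0.02 + 0.07 + 0.01 + 0.02 + 0.05 = 0.17; P(Browser=Edge | OS=Linux) = 0.02/0.17 = 0.1176.
P(OS=iOS) = 0.03 + 0.04 + 0.04 + 0.02 + 0.07 = 0.20; P(Browser=Edge | OS=iOS) = 0.02/0.20 = 0.1000.
Difference = 0.018.

0.018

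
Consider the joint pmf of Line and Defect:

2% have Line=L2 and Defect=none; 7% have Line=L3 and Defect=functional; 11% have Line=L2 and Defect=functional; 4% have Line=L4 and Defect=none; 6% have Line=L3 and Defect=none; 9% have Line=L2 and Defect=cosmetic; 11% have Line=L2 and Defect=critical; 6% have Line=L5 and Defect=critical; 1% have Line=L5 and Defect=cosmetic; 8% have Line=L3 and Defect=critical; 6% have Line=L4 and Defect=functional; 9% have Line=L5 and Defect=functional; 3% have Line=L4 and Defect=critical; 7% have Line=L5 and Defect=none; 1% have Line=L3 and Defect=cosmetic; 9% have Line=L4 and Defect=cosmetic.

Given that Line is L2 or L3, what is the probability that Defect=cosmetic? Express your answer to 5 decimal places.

P(Line=L2) = 0.02 + 0.09 + 0.11 + 0.11 = 0.33.
P(Line=L3) = 0.06 + 0.01 + 0.07 + 0.08 = 0.22.
P(Line ∈ {L2, L3}) = 0.33 + 0.22 = 0.55; P(Defect=cosmetic, Line ∈ {L2, L3}) = 0.09 + 0.01 = 0.10.
P(Defect=cosmetic | Line ∈ {L2, L3}) = 0.10/0.55 = 0.18182.

0.18182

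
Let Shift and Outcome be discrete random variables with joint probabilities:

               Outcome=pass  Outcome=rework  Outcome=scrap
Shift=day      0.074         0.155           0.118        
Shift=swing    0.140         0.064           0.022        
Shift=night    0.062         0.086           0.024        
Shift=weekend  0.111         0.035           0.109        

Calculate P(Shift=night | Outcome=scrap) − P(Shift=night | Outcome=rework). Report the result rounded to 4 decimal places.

-0.1650

P(Outcome=scrap) = 0.118 + 0.022 + 0.024 + 0.109 = 0.273; P(Shift=night | Outcome=scrap) = 0.024/0.273 = 0.08791.
P(Outcome=rework) = 0.155 + 0.064 + 0.086 + 0.035 = 0.340; P(Shift=night | Outcome=rework) = 0.086/0.340 = 0.25294.
Difference = -0.1650.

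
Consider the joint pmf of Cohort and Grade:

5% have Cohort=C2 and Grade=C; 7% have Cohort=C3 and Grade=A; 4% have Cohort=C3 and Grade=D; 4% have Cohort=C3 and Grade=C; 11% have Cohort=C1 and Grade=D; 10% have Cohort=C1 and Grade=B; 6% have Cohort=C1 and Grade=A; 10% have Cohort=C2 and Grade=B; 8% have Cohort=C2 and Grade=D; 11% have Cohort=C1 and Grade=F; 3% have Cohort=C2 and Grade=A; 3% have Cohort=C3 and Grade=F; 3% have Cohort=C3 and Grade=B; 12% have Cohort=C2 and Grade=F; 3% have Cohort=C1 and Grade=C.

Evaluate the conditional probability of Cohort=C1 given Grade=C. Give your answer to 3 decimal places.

P(Grade=C) = 0.03 + 0.05 + 0.04 = 0.12.
P(Cohort=C1 | Grade=C) = 0.03/0.12 = 0.250.

0.250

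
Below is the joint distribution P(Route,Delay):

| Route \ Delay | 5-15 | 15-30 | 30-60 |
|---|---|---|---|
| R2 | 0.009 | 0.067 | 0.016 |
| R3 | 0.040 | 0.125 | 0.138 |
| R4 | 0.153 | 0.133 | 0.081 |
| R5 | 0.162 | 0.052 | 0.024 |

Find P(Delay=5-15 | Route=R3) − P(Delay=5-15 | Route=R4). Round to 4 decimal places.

P(Route=R3) = 0.040 + 0.125 + 0.138 = 0.303; P(Delay=5-15 | Route=R3) = 0.040/0.303 = 0.13201.
P(Route=R4) = 0.153 + 0.133 + 0.081 = 0.367; P(Delay=5-15 | Route=R4) = 0.153/0.367 = 0.41689.
Difference = -0.2849.

-0.2849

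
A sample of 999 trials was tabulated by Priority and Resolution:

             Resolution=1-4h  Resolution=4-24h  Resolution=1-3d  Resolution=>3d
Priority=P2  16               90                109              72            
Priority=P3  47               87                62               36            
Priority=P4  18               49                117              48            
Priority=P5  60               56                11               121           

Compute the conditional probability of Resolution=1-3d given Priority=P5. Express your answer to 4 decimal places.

Total with Priority=P5: 60 + 56 + 11 + 121 = 248.
P(Resolution=1-3d | Priority=P5) = 11/248 = 0.0444.

0.0444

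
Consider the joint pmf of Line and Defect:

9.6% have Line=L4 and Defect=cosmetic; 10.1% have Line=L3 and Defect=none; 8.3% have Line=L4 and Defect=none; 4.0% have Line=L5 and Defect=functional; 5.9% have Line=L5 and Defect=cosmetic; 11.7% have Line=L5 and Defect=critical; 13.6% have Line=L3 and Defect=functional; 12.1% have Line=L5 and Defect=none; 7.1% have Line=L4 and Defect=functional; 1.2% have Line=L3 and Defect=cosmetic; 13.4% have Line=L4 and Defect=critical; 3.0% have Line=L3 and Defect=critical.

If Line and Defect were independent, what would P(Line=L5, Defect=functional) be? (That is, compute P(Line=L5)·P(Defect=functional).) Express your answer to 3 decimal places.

P(Line=L5) = 0.121 + 0.059 + 0.040 + 0.117 = 0.337.
P(Defect=functional) = 0.136 + 0.071 + 0.040 = 0.247.
Product: 0.337 × 0.247 = 0.083.

0.083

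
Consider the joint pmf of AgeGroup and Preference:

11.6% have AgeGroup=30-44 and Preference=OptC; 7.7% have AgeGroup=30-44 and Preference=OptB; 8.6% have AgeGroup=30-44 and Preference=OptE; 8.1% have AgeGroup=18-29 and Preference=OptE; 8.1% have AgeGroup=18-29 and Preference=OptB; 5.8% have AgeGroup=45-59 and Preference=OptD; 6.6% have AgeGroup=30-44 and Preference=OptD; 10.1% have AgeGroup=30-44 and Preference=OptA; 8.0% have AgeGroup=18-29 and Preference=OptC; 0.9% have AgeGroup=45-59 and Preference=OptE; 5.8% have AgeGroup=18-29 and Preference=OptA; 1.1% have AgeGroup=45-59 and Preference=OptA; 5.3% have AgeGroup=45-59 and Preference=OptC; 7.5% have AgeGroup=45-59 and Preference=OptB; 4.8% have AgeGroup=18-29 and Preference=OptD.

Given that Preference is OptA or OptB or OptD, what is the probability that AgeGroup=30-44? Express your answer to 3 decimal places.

0.424

P(Preference=OptA) = 0.058 + 0.101 + 0.011 = 0.170.
P(Preference=OptB) = 0.081 + 0.077 + 0.075 = 0.233.
P(Preference=OptD) = 0.048 + 0.066 + 0.058 = 0.172.
P(Preference ∈ {OptA, OptB, OptD}) = 0.170 + 0.233 + 0.172 = 0.575; P(AgeGroup=30-44, Preference ∈ {OptA, OptB, OptD}) = 0.101 + 0.077 + 0.066 = 0.244.
P(AgeGroup=30-44 | Preference ∈ {OptA, OptB, OptD}) = 0.244/0.575 = 0.424.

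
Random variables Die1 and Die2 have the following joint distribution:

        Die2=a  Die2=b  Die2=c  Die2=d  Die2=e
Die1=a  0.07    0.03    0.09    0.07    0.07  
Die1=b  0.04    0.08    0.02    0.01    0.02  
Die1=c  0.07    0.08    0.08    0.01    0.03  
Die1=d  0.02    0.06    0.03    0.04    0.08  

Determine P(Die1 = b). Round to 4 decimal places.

0.1700

P(Die1=b) = 0.04 + 0.08 + 0.02 + 0.01 + 0.02 = 0.17.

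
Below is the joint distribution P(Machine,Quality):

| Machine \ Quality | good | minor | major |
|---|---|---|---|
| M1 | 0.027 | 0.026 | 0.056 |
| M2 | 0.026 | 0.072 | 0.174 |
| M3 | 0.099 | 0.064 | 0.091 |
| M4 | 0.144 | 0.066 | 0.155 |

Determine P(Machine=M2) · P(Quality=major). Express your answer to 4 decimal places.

P(Machine=M2) = 0.026 + 0.072 + 0.174 = 0.272.
P(Quality=major) = 0.056 + 0.174 + 0.091 + 0.155 = 0.476.
Product: 0.272 × 0.476 = 0.1295.

0.1295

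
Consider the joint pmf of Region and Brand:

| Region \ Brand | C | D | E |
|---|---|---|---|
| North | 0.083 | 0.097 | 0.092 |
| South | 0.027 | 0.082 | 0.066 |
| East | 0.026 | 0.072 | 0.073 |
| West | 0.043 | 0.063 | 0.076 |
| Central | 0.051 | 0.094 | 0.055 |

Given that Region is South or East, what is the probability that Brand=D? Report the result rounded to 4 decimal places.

P(Region=South) = 0.027 + 0.082 + 0.066 = 0.175.
P(Region=East) = 0.026 + 0.072 + 0.073 = 0.171.
P(Region ∈ {South, East}) = 0.175 + 0.171 = 0.346; P(Brand=D, Region ∈ {South, East}) = 0.082 + 0.072 = 0.154.
P(Brand=D | Region ∈ {South, East}) = 0.154/0.346 = 0.4451.

0.4451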